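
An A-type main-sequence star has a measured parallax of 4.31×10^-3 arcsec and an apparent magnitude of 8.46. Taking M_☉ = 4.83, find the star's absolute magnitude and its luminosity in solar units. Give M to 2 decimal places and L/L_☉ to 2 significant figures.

M ≈ 1.63; L/L_☉ ≈ 19

d = 1/p = 1/4.31×10^-3″ = 232.0 pc
M = m − 5 log₁₀ d + 5 = 8.46 − 5·2.3655 + 5 = 1.632
M − M_☉ = 1.632 − 4.83 = -3.198
L/L_☉ = 10^(−0.4 × -3.198) = 19.01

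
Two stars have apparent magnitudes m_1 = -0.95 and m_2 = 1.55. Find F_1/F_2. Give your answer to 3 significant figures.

Δm = -0.95 − (1.55) = -2.50
Flux ratio = 10^(−0.4 Δm) = 10^(−0.4 × -2.50) = 10^1.000 = 10.00

F_1/F_2 ≈ 10.0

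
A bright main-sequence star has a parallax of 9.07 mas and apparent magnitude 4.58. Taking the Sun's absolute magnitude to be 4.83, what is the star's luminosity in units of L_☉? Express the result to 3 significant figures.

L/L_☉ ≈ 153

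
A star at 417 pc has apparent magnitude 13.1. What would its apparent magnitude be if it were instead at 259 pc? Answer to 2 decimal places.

Flux ∝ 1/d², so Δm = 5 log₁₀(d₂/d₁) = 5 log₁₀(259/417) = -1.034
m₂ = m₁ + Δm = 13.1 + (-1.034) = 12.066

m ≈ 12.07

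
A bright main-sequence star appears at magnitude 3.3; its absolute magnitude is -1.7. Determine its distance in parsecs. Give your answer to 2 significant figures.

d ≈ 100 pc

Distance modulus: m − M = 3.3 − (-1.7) = 5.000
m − M = 5 log₁₀ d − 5
log₁₀ d = (m − M)/5 + 1 = 2.0000
d = 10^2.0000 = 100.0 pc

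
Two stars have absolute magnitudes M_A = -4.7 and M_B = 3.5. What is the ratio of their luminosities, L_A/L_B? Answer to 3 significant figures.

L_A/L_B ≈ 1910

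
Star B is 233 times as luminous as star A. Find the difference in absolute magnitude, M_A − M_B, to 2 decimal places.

M_A − M_B ≈ 5.92

Pogson: ΔM = −2.5 log₁₀(ratio) = −2.5 log₁₀(233) = −2.5 × 2.3674 = -5.918
Star B is brighter so has the smaller magnitude: M_A − M_B is positive.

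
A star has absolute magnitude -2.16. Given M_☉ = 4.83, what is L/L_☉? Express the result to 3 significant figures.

L/L_☉ ≈ 625

M − M_☉ = -2.16 − 4.83 = -6.990
L/L_☉ = 10^(−0.4 (M − M_☉)) = 10^2.796 = 625.2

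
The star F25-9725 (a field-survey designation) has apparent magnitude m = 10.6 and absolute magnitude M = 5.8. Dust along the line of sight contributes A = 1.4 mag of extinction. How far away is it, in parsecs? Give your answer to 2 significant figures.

m − M = 5 log₁₀(d/10 pc) + A  ⇒  10.6 − (5.8) − 1.4 = 5 log₁₀(d/10)
3.400 = 5 log₁₀(d/10)
log₁₀ d = (m − M − A)/5 + 1 = 1.6800
d = 10^1.6800 = 47.86 pc

d ≈ 48 pc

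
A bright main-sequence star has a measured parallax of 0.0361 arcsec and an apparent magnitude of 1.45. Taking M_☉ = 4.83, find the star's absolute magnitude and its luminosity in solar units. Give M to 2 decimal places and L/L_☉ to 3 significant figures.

M ≈ -0.76; L/L_☉ ≈ 173

d = 1/p = 1/0.0361″ = 27.70 pc
M = m − 5 log₁₀ d + 5 = 1.45 − 5·1.4425 + 5 = -0.762
M − M_☉ = -0.762 − 4.83 = -5.592
L/L_☉ = 10^(−0.4 × -5.592) = 172.6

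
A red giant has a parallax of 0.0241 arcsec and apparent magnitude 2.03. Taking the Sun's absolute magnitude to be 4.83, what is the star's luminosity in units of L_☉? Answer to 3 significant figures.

L/L_☉ ≈ 227

d = 1/p = 1/0.0241″ = 41.49 pc
M = m − 5 log₁₀ d + 5 = 2.03 − 5·1.6180 + 5 = -1.060
M − M_☉ = -1.060 − 4.83 = -5.890
L/L_☉ = 10^(−0.4 × -5.890) = 227.0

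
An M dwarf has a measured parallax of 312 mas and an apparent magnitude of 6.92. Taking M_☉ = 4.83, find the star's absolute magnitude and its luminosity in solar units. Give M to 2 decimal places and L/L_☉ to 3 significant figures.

M ≈ 9.39; L/L_☉ ≈ 0.0150

d = 1/p = 1000/312 mas = 3.205 pc
M = m − 5 log₁₀ d + 5 = 6.92 − 5·0.5058 + 5 = 9.391
M − M_☉ = 9.391 − 4.83 = 4.561
L/L_☉ = 10^(−0.4 × 4.561) = 0.01499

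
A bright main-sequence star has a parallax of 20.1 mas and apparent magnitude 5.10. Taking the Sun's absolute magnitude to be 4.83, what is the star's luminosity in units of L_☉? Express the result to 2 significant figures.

L/L_☉ ≈ 19

d = 1/p = 1000/20.1 mas = 49.75 pc
M = m − 5 log₁₀ d + 5 = 5.10 − 5·1.6968 + 5 = 1.616
M − M_☉ = 1.616 − 4.83 = -3.214
L/L_☉ = 10^(−0.4 × -3.214) = 19.30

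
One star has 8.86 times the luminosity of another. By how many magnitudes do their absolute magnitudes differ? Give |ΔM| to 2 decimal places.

Pogson: ΔM = −2.5 log₁₀(ratio) = −2.5 log₁₀(8.86) = −2.5 × 0.9474 = -2.369

|ΔM| ≈ 2.37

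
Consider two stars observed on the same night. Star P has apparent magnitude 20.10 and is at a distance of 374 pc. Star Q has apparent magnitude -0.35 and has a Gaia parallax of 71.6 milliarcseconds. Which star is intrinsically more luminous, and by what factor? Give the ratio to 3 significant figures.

Star P: M = m − 5 log₁₀ d + 5 = 20.10 − 5·2.5729 + 5 = 12.236
Star Q: p = 71.6 mas = 0.0716″ → d = 1/p = 13.97 pc
Star Q: M = m − 5 log₁₀ d + 5 = -0.35 − 5·1.1451 + 5 = -1.075
ΔM = M_P − M_Q = 12.236 − (-1.075) = 13.311; smaller M is more luminous → Star Q.
L ratio = 10^(0.4 |ΔM|) = 10^5.324 = 211100

Star Q is more luminous, by a factor of 211000.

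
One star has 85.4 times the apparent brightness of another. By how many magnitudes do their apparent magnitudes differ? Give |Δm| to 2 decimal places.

Pogson: Δm = −2.5 log₁₀(ratio) = −2.5 log₁₀(85.4) = −2.5 × 1.9315 = -4.829

|Δm| ≈ 4.83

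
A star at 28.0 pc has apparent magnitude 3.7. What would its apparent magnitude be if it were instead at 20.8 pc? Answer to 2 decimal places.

Flux ∝ 1/d², so Δm = 5 log₁₀(d₂/d₁) = 5 log₁₀(20.8/28.0) = -0.645
m₂ = m₁ + Δm = 3.7 + (-0.645) = 3.055

m ≈ 3.05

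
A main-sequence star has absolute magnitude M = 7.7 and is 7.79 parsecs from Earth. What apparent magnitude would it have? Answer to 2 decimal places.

m ≈ 7.16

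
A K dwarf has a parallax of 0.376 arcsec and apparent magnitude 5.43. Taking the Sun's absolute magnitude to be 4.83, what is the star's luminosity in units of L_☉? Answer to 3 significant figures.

d = 1/p = 1/0.376″ = 2.660 pc
M = m − 5 log₁₀ d + 5 = 5.43 − 5·0.4248 + 5 = 8.306
M − M_☉ = 8.306 − 4.83 = 3.476
L/L_☉ = 10^(−0.4 × 3.476) = 0.04070

L/L_☉ ≈ 0.0407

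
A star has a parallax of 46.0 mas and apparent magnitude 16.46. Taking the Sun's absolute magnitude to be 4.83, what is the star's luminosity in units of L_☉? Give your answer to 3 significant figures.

d = 1/p = 1000/46.0 mas = 21.74 pc
M = m − 5 log₁₀ d + 5 = 16.46 − 5·1.3372 + 5 = 14.774
M − M_☉ = 14.774 − 4.83 = 9.944
L/L_☉ = 10^(−0.4 × 9.944) = 1.053×10^-4

L/L_☉ ≈ 1.05×10^-4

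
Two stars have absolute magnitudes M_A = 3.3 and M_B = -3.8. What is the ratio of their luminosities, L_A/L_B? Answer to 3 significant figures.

L_A/L_B ≈ 1.45×10^-3

ΔM = M_A − M_B = 7.1
L_A/L_B = 10^(−0.4 ΔM) = 10^-2.840 = 1.445×10^-3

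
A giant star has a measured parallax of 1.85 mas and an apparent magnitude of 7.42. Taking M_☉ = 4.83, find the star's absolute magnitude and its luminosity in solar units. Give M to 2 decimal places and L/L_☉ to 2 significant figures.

M ≈ -1.24; L/L_☉ ≈ 270

d = 1/p = 1000/1.85 mas = 540.5 pc
M = m − 5 log₁₀ d + 5 = 7.42 − 5·2.7328 + 5 = -1.244
M − M_☉ = -1.244 − 4.83 = -6.074
L/L_☉ = 10^(−0.4 × -6.074) = 268.9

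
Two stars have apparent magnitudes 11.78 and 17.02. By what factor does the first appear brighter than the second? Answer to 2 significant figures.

120

Magnitude difference = -5.24
Flux ratio = 10^(−0.4 Δm) = 10^(−0.4 × -5.24) = 10^2.096 = 124.7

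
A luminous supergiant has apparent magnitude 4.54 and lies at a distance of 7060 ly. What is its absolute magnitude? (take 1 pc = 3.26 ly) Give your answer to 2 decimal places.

M ≈ -7.14

d = 7060 ly / 3.26 = 2166 pc
5 log₁₀(d/10 pc) = 5 log₁₀(2166) − 5 = 11.678
M = m − 5 log₁₀(d/10) = 4.54 − 11.678 = -7.138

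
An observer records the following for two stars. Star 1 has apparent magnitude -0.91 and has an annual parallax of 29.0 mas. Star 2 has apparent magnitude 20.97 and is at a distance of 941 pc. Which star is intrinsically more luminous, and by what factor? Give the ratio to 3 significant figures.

Star 1: p = 29.0 mas = 0.0290″ → d = 1/p = 34.48 pc
Star 1: M = m − 5 log₁₀ d + 5 = -0.91 − 5·1.5376 + 5 = -3.598
Star 2: M = m − 5 log₁₀ d + 5 = 20.97 − 5·2.9736 + 5 = 11.102
ΔM = M_1 − M_2 = -3.598 − (11.102) = -14.700; smaller M is more luminous → Star 1.
L ratio = 10^(0.4 |ΔM|) = 10^5.880 = 758600

Star 1 is more luminous, by a factor of 759000.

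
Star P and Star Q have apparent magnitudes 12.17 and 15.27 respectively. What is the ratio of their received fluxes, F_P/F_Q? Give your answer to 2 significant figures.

F_P/F_Q ≈ 17

Magnitude difference = -3.10
Flux ratio = 10^(−0.4 Δm) = 10^(−0.4 × -3.10) = 10^1.240 = 17.38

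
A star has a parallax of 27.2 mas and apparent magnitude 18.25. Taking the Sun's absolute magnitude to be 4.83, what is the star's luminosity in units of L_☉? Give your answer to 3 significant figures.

L/L_☉ ≈ 5.79×10^-5

d = 1/p = 1000/27.2 mas = 36.76 pc
M = m − 5 log₁₀ d + 5 = 18.25 − 5·1.5654 + 5 = 15.423
M − M_☉ = 15.423 − 4.83 = 10.593
L/L_☉ = 10^(−0.4 × 10.593) = 5.792×10^-5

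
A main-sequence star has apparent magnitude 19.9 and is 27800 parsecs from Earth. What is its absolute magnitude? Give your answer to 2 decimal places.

M ≈ 2.68

5 log₁₀(d/10 pc) = 5 log₁₀(27800) − 5 = 17.220
M = m − 5 log₁₀(d/10) = 19.9 − 17.220 = 2.680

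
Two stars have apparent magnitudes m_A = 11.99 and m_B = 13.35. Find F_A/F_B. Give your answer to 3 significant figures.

F_A/F_B ≈ 3.50

Magnitude difference = -1.36
Flux ratio = 10^(−0.4 Δm) = 10^(−0.4 × -1.36) = 10^0.544 = 3.499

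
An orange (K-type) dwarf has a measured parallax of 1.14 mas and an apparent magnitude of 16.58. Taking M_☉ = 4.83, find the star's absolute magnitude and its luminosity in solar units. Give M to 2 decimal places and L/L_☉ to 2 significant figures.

M ≈ 6.86; L/L_☉ ≈ 0.15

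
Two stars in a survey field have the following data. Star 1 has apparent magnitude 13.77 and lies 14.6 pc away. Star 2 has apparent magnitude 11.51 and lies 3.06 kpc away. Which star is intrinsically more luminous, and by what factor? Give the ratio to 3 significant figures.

Star 2 is more luminous, by a factor of 352000.

Star 1: M = m − 5 log₁₀ d + 5 = 13.77 − 5·1.1644 + 5 = 12.948
Star 2: d = 3.06 kpc = 3060 pc
Star 2: M = m − 5 log₁₀ d + 5 = 11.51 − 5·3.4857 + 5 = -0.919
ΔM = M_1 − M_2 = 12.948 − (-0.919) = 13.867; smaller M is more luminous → Star 2.
L ratio = 10^(0.4 |ΔM|) = 10^5.547 = 352200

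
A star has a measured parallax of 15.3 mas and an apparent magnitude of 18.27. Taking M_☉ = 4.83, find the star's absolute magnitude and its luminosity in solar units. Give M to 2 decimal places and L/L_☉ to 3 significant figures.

d = 1/p = 1000/15.3 mas = 65.36 pc
M = m − 5 log₁₀ d + 5 = 18.27 − 5·1.8153 + 5 = 14.193
M − M_☉ = 14.193 − 4.83 = 9.363
L/L_☉ = 10^(−0.4 × 9.363) = 1.797×10^-4

M ≈ 14.19; L/L_☉ ≈ 1.80×10^-4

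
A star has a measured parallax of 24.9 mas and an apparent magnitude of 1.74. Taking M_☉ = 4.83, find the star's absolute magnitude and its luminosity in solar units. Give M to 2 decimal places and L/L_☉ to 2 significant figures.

M ≈ -1.28; L/L_☉ ≈ 280

d = 1/p = 1000/24.9 mas = 40.16 pc
M = m − 5 log₁₀ d + 5 = 1.74 − 5·1.6038 + 5 = -1.279
M − M_☉ = -1.279 − 4.83 = -6.109
L/L_☉ = 10^(−0.4 × -6.109) = 277.7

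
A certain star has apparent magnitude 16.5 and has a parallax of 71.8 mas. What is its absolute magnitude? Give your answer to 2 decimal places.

M ≈ 15.78

p = 71.8 mas = 0.0718″ → d = 1/p = 13.93 pc
5 log₁₀(d/10 pc) = 5 log₁₀(13.93) − 5 = 0.719
M = m − 5 log₁₀(d/10) = 16.5 − 0.719 = 15.781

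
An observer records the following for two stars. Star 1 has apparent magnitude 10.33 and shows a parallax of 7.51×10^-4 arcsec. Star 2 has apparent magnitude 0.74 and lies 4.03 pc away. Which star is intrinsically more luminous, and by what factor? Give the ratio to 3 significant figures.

Star 1 is more luminous, by a factor of 15.9.

Star 1: d = 1/p = 1/7.51×10^-4″ = 1332 pc
Star 1: M = m − 5 log₁₀ d + 5 = 10.33 − 5·3.1244 + 5 = -0.292
Star 2: M = m − 5 log₁₀ d + 5 = 0.74 − 5·0.6053 + 5 = 2.713
ΔM = M_1 − M_2 = -0.292 − (2.713) = -3.005; smaller M is more luminous → Star 1.
L ratio = 10^(0.4 |ΔM|) = 10^1.202 = 15.93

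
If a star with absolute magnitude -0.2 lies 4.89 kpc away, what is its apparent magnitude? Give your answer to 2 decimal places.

d = 4.89 kpc = 4890 pc
m = M + 5 log₁₀ d − 5 = -0.2 + 5·3.6893 − 5 = 13.247

m ≈ 13.25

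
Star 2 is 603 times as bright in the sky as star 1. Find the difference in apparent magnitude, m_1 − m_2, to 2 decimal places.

Pogson: Δm = −2.5 log₁₀(ratio) = −2.5 log₁₀(603) = −2.5 × 2.7803 = -6.951
Star 2 is brighter so has the smaller magnitude: m_1 − m_2 is positive.

m_1 − m_2 ≈ 6.95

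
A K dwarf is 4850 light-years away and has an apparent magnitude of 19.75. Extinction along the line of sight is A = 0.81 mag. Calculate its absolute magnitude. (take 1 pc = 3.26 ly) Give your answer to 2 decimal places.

M ≈ 8.08

d = 4850 ly / 3.26 = 1488 pc
5 log₁₀(d/10 pc) = 5 log₁₀(1488) − 5 = 10.863
M = m − 5 log₁₀(d/10) − A = 19.75 − 10.863 − 0.81 = 8.077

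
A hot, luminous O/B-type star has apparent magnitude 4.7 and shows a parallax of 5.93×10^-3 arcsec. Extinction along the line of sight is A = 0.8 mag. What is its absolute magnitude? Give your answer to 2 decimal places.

M ≈ -2.23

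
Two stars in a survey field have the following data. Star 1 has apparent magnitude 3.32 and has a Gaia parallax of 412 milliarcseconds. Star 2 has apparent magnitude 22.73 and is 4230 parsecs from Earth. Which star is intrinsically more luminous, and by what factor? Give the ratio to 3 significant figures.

Star 1 is more luminous, by a factor of 19.1.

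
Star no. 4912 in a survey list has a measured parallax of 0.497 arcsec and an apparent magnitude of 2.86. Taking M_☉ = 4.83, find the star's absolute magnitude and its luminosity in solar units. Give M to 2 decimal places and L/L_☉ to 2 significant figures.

M ≈ 6.34; L/L_☉ ≈ 0.25

d = 1/p = 1/0.497″ = 2.012 pc
M = m − 5 log₁₀ d + 5 = 2.86 − 5·0.3036 + 5 = 6.342
M − M_☉ = 6.342 − 4.83 = 1.512
L/L_☉ = 10^(−0.4 × 1.512) = 0.2485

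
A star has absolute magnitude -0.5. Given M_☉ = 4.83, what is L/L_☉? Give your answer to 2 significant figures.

M − M_☉ = -0.5 − 4.83 = -5.330
L/L_☉ = 10^(−0.4 (M − M_☉)) = 10^2.132 = 135.5

L/L_☉ ≈ 140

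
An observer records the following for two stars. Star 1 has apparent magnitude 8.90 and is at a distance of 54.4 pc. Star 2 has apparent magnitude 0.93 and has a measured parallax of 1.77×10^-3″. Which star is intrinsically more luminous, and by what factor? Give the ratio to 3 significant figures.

Star 2 is more luminous, by a factor of 166000.

Star 1: M = m − 5 log₁₀ d + 5 = 8.90 − 5·1.7356 + 5 = 5.222
Star 2: d = 1/p = 1/1.77×10^-3″ = 565.0 pc
Star 2: M = m − 5 log₁₀ d + 5 = 0.93 − 5·2.7520 + 5 = -7.830
ΔM = M_1 − M_2 = 5.222 − (-7.830) = 13.052; smaller M is more luminous → Star 2.
L ratio = 10^(0.4 |ΔM|) = 10^5.221 = 166300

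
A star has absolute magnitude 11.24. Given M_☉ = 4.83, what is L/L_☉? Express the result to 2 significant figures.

L/L_☉ ≈ 2.7×10^-3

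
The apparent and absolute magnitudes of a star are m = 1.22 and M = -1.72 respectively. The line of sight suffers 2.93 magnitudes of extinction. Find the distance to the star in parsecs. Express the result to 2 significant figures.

m − M = 5 log₁₀(d/10 pc) + A  ⇒  1.22 − (-1.72) − 2.93 = 5 log₁₀(d/10)
0.010 = 5 log₁₀(d/10)
log₁₀ d = (m − M − A)/5 + 1 = 1.0020
d = 10^1.0020 = 10.05 pc

d ≈ 10 pc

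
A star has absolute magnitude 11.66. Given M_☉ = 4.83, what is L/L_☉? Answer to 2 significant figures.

M − M_☉ = 11.66 − 4.83 = 6.830
L/L_☉ = 10^(−0.4 (M − M_☉)) = 10^-2.732 = 1.854×10^-3

L/L_☉ ≈ 1.9×10^-3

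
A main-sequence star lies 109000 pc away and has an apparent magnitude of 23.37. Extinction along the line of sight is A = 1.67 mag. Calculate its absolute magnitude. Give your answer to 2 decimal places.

M ≈ 1.51

5 log₁₀(d/10 pc) = 5 log₁₀(109000) − 5 = 20.187
M = m − 5 log₁₀(d/10) − A = 23.37 − 20.187 − 1.67 = 1.513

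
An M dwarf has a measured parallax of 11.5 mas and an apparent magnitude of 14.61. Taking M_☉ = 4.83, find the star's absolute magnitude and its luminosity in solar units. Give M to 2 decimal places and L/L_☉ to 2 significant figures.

d = 1/p = 1000/11.5 mas = 86.96 pc
M = m − 5 log₁₀ d + 5 = 14.61 − 5·1.9393 + 5 = 9.913
M − M_☉ = 9.913 − 4.83 = 5.083
L/L_☉ = 10^(−0.4 × 5.083) = 9.260×10^-3

M ≈ 9.91; L/L_☉ ≈ 9.3×10^-3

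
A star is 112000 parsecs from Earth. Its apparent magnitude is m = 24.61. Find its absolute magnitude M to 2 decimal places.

5 log₁₀(d/10 pc) = 5 log₁₀(112000) − 5 = 20.246
M = m − 5 log₁₀(d/10) = 24.61 − 20.246 = 4.364

M ≈ 4.36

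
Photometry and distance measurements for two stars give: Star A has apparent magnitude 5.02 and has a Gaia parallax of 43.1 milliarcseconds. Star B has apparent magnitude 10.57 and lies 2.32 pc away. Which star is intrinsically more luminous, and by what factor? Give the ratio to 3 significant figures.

Star A: p = 43.1 mas = 0.0431″ → d = 1/p = 23.20 pc
Star A: M = m − 5 log₁₀ d + 5 = 5.02 − 5·1.3655 + 5 = 3.192
Star B: M = m − 5 log₁₀ d + 5 = 10.57 − 5·0.3655 + 5 = 13.743
ΔM = M_A − M_B = 3.192 − (13.743) = -10.550; smaller M is more luminous → Star A.
L ratio = 10^(0.4 |ΔM|) = 10^4.220 = 16600

Star A is more luminous, by a factor of 16600.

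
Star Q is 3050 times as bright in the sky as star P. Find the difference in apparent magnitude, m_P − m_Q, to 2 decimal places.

m_P − m_Q ≈ 8.71

Pogson: Δm = −2.5 log₁₀(ratio) = −2.5 log₁₀(3050) = −2.5 × 3.4843 = -8.711
Star Q is brighter so has the smaller magnitude: m_P − m_Q is positive.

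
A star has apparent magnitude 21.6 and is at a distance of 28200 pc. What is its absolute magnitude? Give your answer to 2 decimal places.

M ≈ 4.35

5 log₁₀(d/10 pc) = 5 log₁₀(28200) − 5 = 17.251
M = m − 5 log₁₀(d/10) = 21.6 − 17.251 = 4.349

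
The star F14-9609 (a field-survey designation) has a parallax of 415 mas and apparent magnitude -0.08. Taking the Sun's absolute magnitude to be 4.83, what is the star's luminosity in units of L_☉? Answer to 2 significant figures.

L/L_☉ ≈ 5.3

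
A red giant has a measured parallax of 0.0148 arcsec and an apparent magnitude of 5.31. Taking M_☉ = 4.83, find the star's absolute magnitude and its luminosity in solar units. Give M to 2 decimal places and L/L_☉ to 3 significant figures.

M ≈ 1.16; L/L_☉ ≈ 29.3

d = 1/p = 1/0.0148″ = 67.57 pc
M = m − 5 log₁₀ d + 5 = 5.31 − 5·1.8297 + 5 = 1.161
M − M_☉ = 1.161 − 4.83 = -3.669
L/L_☉ = 10^(−0.4 × -3.669) = 29.34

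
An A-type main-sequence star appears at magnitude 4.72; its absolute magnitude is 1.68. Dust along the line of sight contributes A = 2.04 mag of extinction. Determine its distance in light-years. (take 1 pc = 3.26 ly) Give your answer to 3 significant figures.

d ≈ 51.7 ly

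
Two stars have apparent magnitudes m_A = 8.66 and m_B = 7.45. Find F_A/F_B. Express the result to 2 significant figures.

Magnitude difference = 1.21
Flux ratio = 10^(−0.4 Δm) = 10^(−0.4 × 1.21) = 10^-0.484 = 0.3281

F_A/F_B ≈ 0.33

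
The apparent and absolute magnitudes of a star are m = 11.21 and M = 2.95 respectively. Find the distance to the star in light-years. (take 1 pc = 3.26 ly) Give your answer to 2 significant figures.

d ≈ 1500 ly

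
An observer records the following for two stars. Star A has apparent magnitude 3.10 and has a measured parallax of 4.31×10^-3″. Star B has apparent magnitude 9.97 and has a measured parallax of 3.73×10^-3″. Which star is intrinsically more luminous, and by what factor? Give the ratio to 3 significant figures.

Star A is more luminous, by a factor of 419.

Star A: d = 1/p = 1/4.31×10^-3″ = 232.0 pc
Star A: M = m − 5 log₁₀ d + 5 = 3.10 − 5·2.3655 + 5 = -3.728
Star B: d = 1/p = 1/3.73×10^-3″ = 268.1 pc
Star B: M = m − 5 log₁₀ d + 5 = 9.97 − 5·2.4283 + 5 = 2.829
ΔM = M_A − M_B = -3.728 − (2.829) = -6.556; smaller M is more luminous → Star A.
L ratio = 10^(0.4 |ΔM|) = 10^2.622 = 419.2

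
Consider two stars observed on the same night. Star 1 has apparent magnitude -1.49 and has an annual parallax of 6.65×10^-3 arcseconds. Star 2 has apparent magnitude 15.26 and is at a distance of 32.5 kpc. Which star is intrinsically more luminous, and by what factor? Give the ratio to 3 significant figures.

Star 1: d = 1/p = 1/6.65×10^-3″ = 150.4 pc
Star 1: M = m − 5 log₁₀ d + 5 = -1.49 − 5·2.1772 + 5 = -7.376
Star 2: d = 32.5 kpc = 32500 pc
Star 2: M = m − 5 log₁₀ d + 5 = 15.26 − 5·4.5119 + 5 = -2.299
ΔM = M_1 − M_2 = -7.376 − (-2.299) = -5.076; smaller M is more luminous → Star 1.
L ratio = 10^(0.4 |ΔM|) = 10^2.031 = 107.3

Star 1 is more luminous, by a factor of 107.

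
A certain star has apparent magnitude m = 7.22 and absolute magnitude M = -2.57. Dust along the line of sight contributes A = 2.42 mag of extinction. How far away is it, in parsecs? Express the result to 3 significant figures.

d ≈ 298 pc

m − M = 5 log₁₀(d/10 pc) + A  ⇒  7.22 − (-2.57) − 2.42 = 5 log₁₀(d/10)
7.370 = 5 log₁₀(d/10)
log₁₀ d = (m − M − A)/5 + 1 = 2.4740
d = 10^2.4740 = 297.9 pc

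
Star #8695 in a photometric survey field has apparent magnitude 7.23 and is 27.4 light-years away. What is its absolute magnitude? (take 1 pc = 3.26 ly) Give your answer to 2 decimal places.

M ≈ 7.61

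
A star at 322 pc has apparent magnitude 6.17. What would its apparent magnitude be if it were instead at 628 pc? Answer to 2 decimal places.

m ≈ 7.62

Flux ∝ 1/d², so Δm = 5 log₁₀(d₂/d₁) = 5 log₁₀(628/322) = 1.451
m₂ = m₁ + Δm = 6.17 + (1.451) = 7.621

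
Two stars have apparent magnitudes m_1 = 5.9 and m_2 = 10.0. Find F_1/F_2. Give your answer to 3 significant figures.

F_1/F_2 ≈ 43.7

Magnitude difference = -4.1
Flux ratio = 10^(−0.4 Δm) = 10^(−0.4 × -4.1) = 10^1.640 = 43.65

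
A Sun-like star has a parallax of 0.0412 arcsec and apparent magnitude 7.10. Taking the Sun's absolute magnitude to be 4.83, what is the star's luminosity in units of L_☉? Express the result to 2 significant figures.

d = 1/p = 1/0.0412″ = 24.27 pc
M = m − 5 log₁₀ d + 5 = 7.10 − 5·1.3851 + 5 = 5.174
M − M_☉ = 5.174 − 4.83 = 0.344
L/L_☉ = 10^(−0.4 × 0.344) = 0.7281

L/L_☉ ≈ 0.73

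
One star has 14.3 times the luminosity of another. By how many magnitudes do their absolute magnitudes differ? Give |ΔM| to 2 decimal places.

Pogson: ΔM = −2.5 log₁₀(ratio) = −2.5 log₁₀(14.3) = −2.5 × 1.1553 = -2.888

|ΔM| ≈ 2.89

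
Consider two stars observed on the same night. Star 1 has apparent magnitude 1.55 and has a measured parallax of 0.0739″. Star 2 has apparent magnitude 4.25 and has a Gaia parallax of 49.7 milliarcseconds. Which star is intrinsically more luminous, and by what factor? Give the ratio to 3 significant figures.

Star 1 is more luminous, by a factor of 5.44.

Star 1: d = 1/p = 1/0.0739″ = 13.53 pc
Star 1: M = m − 5 log₁₀ d + 5 = 1.55 − 5·1.1314 + 5 = 0.893
Star 2: p = 49.7 mas = 0.0497″ → d = 1/p = 20.12 pc
Star 2: M = m − 5 log₁₀ d + 5 = 4.25 − 5·1.3036 + 5 = 2.732
ΔM = M_1 − M_2 = 0.893 − (2.732) = -1.839; smaller M is more luminous → Star 1.
L ratio = 10^(0.4 |ΔM|) = 10^0.735 = 5.438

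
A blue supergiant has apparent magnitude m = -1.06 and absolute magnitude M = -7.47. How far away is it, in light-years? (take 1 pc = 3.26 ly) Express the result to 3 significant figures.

μ = m − M = 6.410
m − M = 5 log₁₀ d − 5
log₁₀ d = (m − M)/5 + 1 = 2.2820
d = 10^2.2820 = 191.4 pc
= 624.0 ly

d ≈ 624 ly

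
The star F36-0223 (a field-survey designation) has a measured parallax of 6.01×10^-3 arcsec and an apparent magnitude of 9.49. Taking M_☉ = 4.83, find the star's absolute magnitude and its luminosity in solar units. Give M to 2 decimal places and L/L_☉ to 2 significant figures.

M ≈ 3.38; L/L_☉ ≈ 3.8

d = 1/p = 1/6.01×10^-3″ = 166.4 pc
M = m − 5 log₁₀ d + 5 = 9.49 − 5·2.2211 + 5 = 3.384
M − M_☉ = 3.384 − 4.83 = -1.446
L/L_☉ = 10^(−0.4 × -1.446) = 3.787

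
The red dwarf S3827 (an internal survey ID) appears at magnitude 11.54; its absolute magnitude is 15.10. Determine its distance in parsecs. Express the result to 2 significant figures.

μ = m − M = -3.560
m − M = 5 log₁₀ d − 5
log₁₀ d = (m − M)/5 + 1 = 0.2880
d = 10^0.2880 = 1.941 pc

d ≈ 1.9 pc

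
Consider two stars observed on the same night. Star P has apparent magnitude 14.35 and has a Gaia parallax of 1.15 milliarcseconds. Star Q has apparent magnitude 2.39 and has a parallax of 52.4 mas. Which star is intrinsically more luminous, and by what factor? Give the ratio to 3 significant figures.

Star Q is more luminous, by a factor of 29.3.

Star P: p = 1.15 mas = 1.15×10^-3″ → d = 1/p = 869.6 pc
Star P: M = m − 5 log₁₀ d + 5 = 14.35 − 5·2.9393 + 5 = 4.653
Star Q: p = 52.4 mas = 0.0524″ → d = 1/p = 19.08 pc
Star Q: M = m − 5 log₁₀ d + 5 = 2.39 − 5·1.2807 + 5 = 0.987
ΔM = M_P − M_Q = 4.653 − (0.987) = 3.667; smaller M is more luminous → Star Q.
L ratio = 10^(0.4 |ΔM|) = 10^1.467 = 29.29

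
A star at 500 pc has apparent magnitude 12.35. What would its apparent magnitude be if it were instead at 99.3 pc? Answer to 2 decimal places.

m ≈ 8.84

Flux ∝ 1/d², so Δm = 5 log₁₀(d₂/d₁) = 5 log₁₀(99.3/500) = -3.510
m₂ = m₁ + Δm = 12.35 + (-3.510) = 8.840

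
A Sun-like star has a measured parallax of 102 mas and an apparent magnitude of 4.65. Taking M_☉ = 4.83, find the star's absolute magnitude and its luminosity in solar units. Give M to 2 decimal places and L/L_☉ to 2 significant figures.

d = 1/p = 1000/102 mas = 9.804 pc
M = m − 5 log₁₀ d + 5 = 4.65 − 5·0.9914 + 5 = 4.693
M − M_☉ = 4.693 − 4.83 = -0.137
L/L_☉ = 10^(−0.4 × -0.137) = 1.134

M ≈ 4.69; L/L_☉ ≈ 1.1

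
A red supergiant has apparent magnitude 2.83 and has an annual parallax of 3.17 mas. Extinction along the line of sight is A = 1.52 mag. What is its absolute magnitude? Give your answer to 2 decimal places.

p = 3.17 mas = 3.17×10^-3″ → d = 1/p = 315.5 pc
5 log₁₀(d/10 pc) = 5 log₁₀(315.5) − 5 = 7.495
M = m − 5 log₁₀(d/10) − A = 2.83 − 7.495 − 1.52 = -6.185

M ≈ -6.18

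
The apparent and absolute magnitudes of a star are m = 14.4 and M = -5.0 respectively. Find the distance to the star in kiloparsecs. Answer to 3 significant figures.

Distance modulus: m − M = 14.4 − (-5.0) = 19.400
m − M = 5 log₁₀ d − 5
log₁₀ d = (m − M)/5 + 1 = 4.8800
d = 10^4.8800 = 75860 pc
= 75.86 kpc

d ≈ 75.9 kpc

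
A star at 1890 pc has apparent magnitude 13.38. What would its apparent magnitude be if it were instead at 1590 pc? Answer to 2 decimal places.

m ≈ 13.00

Flux ∝ 1/d², so Δm = 5 log₁₀(d₂/d₁) = 5 log₁₀(1590/1890) = -0.375
m₂ = m₁ + Δm = 13.38 + (-0.375) = 13.005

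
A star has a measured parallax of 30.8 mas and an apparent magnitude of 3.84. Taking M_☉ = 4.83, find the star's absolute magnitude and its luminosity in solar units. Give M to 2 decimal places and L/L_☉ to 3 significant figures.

d = 1/p = 1000/30.8 mas = 32.47 pc
M = m − 5 log₁₀ d + 5 = 3.84 − 5·1.5114 + 5 = 1.283
M − M_☉ = 1.283 − 4.83 = -3.547
L/L_☉ = 10^(−0.4 × -3.547) = 26.24

M ≈ 1.28; L/L_☉ ≈ 26.2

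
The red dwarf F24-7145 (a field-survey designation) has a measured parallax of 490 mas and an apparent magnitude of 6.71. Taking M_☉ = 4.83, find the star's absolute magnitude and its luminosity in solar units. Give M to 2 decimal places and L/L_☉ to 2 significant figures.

d = 1/p = 1000/490 mas = 2.041 pc
M = m − 5 log₁₀ d + 5 = 6.71 − 5·0.3098 + 5 = 10.161
M − M_☉ = 10.161 − 4.83 = 5.331
L/L_☉ = 10^(−0.4 × 5.331) = 7.372×10^-3

M ≈ 10.16; L/L_☉ ≈ 7.4×10^-3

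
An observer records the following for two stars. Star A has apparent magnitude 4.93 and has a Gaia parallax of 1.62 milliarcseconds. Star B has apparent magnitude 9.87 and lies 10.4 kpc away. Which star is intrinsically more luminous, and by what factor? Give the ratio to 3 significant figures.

Star B is more luminous, by a factor of 3.00.

Star A: p = 1.62 mas = 1.62×10^-3″ → d = 1/p = 617.3 pc
Star A: M = m − 5 log₁₀ d + 5 = 4.93 − 5·2.7905 + 5 = -4.022
Star B: d = 10.4 kpc = 10400 pc
Star B: M = m − 5 log₁₀ d + 5 = 9.87 − 5·4.0170 + 5 = -5.215
ΔM = M_A − M_B = -4.022 − (-5.215) = 1.193; smaller M is more luminous → Star B.
L ratio = 10^(0.4 |ΔM|) = 10^0.477 = 3.000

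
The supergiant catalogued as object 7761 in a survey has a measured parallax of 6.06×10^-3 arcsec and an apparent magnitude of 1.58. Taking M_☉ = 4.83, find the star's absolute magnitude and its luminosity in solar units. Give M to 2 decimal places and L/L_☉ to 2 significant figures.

M ≈ -4.51; L/L_☉ ≈ 5400

d = 1/p = 1/6.06×10^-3″ = 165.0 pc
M = m − 5 log₁₀ d + 5 = 1.58 − 5·2.2175 + 5 = -4.508
M − M_☉ = -4.508 − 4.83 = -9.338
L/L_☉ = 10^(−0.4 × -9.338) = 5433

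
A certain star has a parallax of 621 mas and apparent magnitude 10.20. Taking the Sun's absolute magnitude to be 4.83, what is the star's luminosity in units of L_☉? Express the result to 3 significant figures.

d = 1/p = 1000/621 mas = 1.610 pc
M = m − 5 log₁₀ d + 5 = 10.20 − 5·0.2069 + 5 = 14.165
M − M_☉ = 14.165 − 4.83 = 9.335
L/L_☉ = 10^(−0.4 × 9.335) = 1.844×10^-4

L/L_☉ ≈ 1.84×10^-4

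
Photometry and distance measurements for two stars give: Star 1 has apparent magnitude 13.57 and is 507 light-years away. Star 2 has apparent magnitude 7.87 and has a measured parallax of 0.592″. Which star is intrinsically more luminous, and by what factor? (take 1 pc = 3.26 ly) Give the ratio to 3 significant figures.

Star 1 is more luminous, by a factor of 44.5.

Star 1: d = 507 ly / 3.26 = 155.5 pc
Star 1: M = m − 5 log₁₀ d + 5 = 13.57 − 5·2.1918 + 5 = 7.611
Star 2: d = 1/p = 1/0.592″ = 1.689 pc
Star 2: M = m − 5 log₁₀ d + 5 = 7.87 − 5·0.2277 + 5 = 11.732
ΔM = M_1 − M_2 = 7.611 − (11.732) = -4.121; smaller M is more luminous → Star 1.
L ratio = 10^(0.4 |ΔM|) = 10^1.648 = 44.49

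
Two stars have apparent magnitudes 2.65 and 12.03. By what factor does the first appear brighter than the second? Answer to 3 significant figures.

5650

Δm = 2.65 − (12.03) = -9.38
Flux ratio = 10^(−0.4 Δm) = 10^(−0.4 × -9.38) = 10^3.752 = 5649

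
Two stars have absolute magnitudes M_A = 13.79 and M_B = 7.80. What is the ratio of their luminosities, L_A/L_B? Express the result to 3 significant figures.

ΔM = M_A − M_B = 5.99
L_A/L_B = 10^(−0.4 ΔM) = 10^-2.396 = 4.018×10^-3

L_A/L_B ≈ 4.02×10^-3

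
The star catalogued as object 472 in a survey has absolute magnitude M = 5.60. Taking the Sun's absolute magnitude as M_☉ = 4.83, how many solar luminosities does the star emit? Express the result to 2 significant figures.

L/L_☉ ≈ 0.49

M − M_☉ = 5.60 − 4.83 = 0.770
L/L_☉ = 10^(−0.4 (M − M_☉)) = 10^-0.308 = 0.4920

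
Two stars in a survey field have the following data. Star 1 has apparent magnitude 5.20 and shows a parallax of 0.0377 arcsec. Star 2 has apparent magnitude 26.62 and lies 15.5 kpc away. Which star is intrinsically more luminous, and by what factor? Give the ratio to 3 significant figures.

Star 1 is more luminous, by a factor of 1080.

Star 1: d = 1/p = 1/0.0377″ = 26.53 pc
Star 1: M = m − 5 log₁₀ d + 5 = 5.20 − 5·1.4237 + 5 = 3.082
Star 2: d = 15.5 kpc = 15500 pc
Star 2: M = m − 5 log₁₀ d + 5 = 26.62 − 5·4.1903 + 5 = 10.668
ΔM = M_1 − M_2 = 3.082 − (10.668) = -7.587; smaller M is more luminous → Star 1.
L ratio = 10^(0.4 |ΔM|) = 10^3.035 = 1083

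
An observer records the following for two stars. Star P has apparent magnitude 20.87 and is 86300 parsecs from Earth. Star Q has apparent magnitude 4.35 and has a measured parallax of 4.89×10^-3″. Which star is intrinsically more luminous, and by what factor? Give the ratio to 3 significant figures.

Star Q is more luminous, by a factor of 22.8.

Star P: M = m − 5 log₁₀ d + 5 = 20.87 − 5·4.9360 + 5 = 1.190
Star Q: d = 1/p = 1/4.89×10^-3″ = 204.5 pc
Star Q: M = m − 5 log₁₀ d + 5 = 4.35 − 5·2.3107 + 5 = -2.203
ΔM = M_P − M_Q = 1.190 − (-2.203) = 3.393; smaller M is more luminous → Star Q.
L ratio = 10^(0.4 |ΔM|) = 10^1.357 = 22.77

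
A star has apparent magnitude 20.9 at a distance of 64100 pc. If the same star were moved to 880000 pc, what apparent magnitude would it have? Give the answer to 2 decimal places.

Flux ∝ 1/d², so Δm = 5 log₁₀(d₂/d₁) = 5 log₁₀(880000/64100) = 5.688
m₂ = m₁ + Δm = 20.9 + (5.688) = 26.588

m ≈ 26.59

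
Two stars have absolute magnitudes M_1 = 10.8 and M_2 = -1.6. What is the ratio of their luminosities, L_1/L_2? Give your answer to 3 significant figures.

ΔM = M_1 − M_2 = 12.4
L_1/L_2 = 10^(−0.4 ΔM) = 10^-4.960 = 1.096×10^-5

L_1/L_2 ≈ 1.10×10^-5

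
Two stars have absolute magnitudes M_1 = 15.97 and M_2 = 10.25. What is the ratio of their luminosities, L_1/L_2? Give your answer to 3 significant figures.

L_1/L_2 ≈ 5.15×10^-3

ΔM = M_1 − M_2 = 5.72
L_1/L_2 = 10^(−0.4 ΔM) = 10^-2.288 = 5.152×10^-3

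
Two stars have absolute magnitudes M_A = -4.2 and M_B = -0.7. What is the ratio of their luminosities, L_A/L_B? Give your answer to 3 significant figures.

L_A/L_B ≈ 25.1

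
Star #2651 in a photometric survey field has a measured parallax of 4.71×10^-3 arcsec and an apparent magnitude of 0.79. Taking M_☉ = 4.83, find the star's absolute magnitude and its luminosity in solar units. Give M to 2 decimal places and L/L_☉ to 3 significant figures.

d = 1/p = 1/4.71×10^-3″ = 212.3 pc
M = m − 5 log₁₀ d + 5 = 0.79 − 5·2.3270 + 5 = -5.845
M − M_☉ = -5.845 − 4.83 = -10.675
L/L_☉ = 10^(−0.4 × -10.675) = 18620

M ≈ -5.84; L/L_☉ ≈ 18600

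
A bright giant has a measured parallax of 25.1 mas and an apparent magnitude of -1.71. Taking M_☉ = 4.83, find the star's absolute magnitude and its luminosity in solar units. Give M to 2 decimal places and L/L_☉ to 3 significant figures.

d = 1/p = 1000/25.1 mas = 39.84 pc
M = m − 5 log₁₀ d + 5 = -1.71 − 5·1.6003 + 5 = -4.712
M − M_☉ = -4.712 − 4.83 = -9.542
L/L_☉ = 10^(−0.4 × -9.542) = 6556

M ≈ -4.71; L/L_☉ ≈ 6560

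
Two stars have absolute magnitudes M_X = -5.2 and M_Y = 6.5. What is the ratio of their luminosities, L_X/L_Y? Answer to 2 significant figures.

L_X/L_Y ≈ 48000

ΔM = M_X − M_Y = -11.7
L_X/L_Y = 10^(−0.4 ΔM) = 10^4.680 = 47860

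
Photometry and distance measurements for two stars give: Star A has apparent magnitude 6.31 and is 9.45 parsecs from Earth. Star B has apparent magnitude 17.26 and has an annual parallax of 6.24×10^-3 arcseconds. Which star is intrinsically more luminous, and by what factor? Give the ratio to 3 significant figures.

Star A: M = m − 5 log₁₀ d + 5 = 6.31 − 5·0.9754 + 5 = 6.433
Star B: d = 1/p = 1/6.24×10^-3″ = 160.3 pc
Star B: M = m − 5 log₁₀ d + 5 = 17.26 − 5·2.2048 + 5 = 11.236
ΔM = M_A − M_B = 6.433 − (11.236) = -4.803; smaller M is more luminous → Star A.
L ratio = 10^(0.4 |ΔM|) = 10^1.921 = 83.41

Star A is more luminous, by a factor of 83.4.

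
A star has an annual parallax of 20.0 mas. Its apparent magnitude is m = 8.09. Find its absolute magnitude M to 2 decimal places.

M ≈ 4.60

p = 20.0 mas = 0.0200″ → d = 1/p = 50.00 pc
5 log₁₀(d/10 pc) = 5 log₁₀(50.00) − 5 = 3.495
M = m − 5 log₁₀(d/10) = 8.09 − 3.495 = 4.595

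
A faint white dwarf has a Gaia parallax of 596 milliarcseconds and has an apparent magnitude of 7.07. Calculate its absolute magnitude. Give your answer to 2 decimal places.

M ≈ 10.95

p = 596 mas = 0.596″ → d = 1/p = 1.678 pc
5 log₁₀(d/10 pc) = 5 log₁₀(1.678) − 5 = -3.876
M = m − 5 log₁₀(d/10) = 7.07 + 3.876 = 10.946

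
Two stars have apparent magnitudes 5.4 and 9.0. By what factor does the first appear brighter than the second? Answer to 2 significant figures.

28

Δm = 5.4 − (9.0) = -3.6
Flux ratio = 10^(−0.4 Δm) = 10^(−0.4 × -3.6) = 10^1.440 = 27.54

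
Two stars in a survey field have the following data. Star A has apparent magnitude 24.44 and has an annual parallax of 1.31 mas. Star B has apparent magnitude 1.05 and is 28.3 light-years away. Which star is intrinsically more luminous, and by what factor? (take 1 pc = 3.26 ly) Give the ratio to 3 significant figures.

Star A: p = 1.31 mas = 1.31×10^-3″ → d = 1/p = 763.4 pc
Star A: M = m − 5 log₁₀ d + 5 = 24.44 − 5·2.8827 + 5 = 15.026
Star B: d = 28.3 ly / 3.26 = 8.681 pc
Star B: M = m − 5 log₁₀ d + 5 = 1.05 − 5·0.9386 + 5 = 1.357
ΔM = M_A − M_B = 15.026 − (1.357) = 13.669; smaller M is more luminous → Star B.
L ratio = 10^(0.4 |ΔM|) = 10^5.468 = 293500

Star B is more luminous, by a factor of 294000.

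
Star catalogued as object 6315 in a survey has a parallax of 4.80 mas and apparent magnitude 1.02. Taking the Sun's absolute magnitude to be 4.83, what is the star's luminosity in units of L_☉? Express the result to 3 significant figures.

d = 1/p = 1000/4.80 mas = 208.3 pc
M = m − 5 log₁₀ d + 5 = 1.02 − 5·2.3188 + 5 = -5.574
M − M_☉ = -5.574 − 4.83 = -10.404
L/L_☉ = 10^(−0.4 × -10.404) = 14500

L/L_☉ ≈ 14500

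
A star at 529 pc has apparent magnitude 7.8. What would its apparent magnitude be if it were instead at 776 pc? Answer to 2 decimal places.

Flux ∝ 1/d², so Δm = 5 log₁₀(d₂/d₁) = 5 log₁₀(776/529) = 0.832
m₂ = m₁ + Δm = 7.8 + (0.832) = 8.632

m ≈ 8.63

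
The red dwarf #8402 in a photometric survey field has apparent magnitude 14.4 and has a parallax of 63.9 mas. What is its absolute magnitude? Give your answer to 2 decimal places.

M ≈ 13.43

p = 63.9 mas = 0.0639″ → d = 1/p = 15.65 pc
5 log₁₀(d/10 pc) = 5 log₁₀(15.65) − 5 = 0.972
M = m − 5 log₁₀(d/10) = 14.4 − 0.972 = 13.428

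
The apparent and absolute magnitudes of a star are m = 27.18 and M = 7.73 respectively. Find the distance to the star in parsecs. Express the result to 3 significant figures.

μ = m − M = 19.450
m − M = 5 log₁₀ d − 5
log₁₀ d = (m − M)/5 + 1 = 4.8900
d = 10^4.8900 = 77620 pc

d ≈ 77600 pc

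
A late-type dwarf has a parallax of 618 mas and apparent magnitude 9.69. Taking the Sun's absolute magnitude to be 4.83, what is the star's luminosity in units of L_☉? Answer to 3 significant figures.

d = 1/p = 1000/618 mas = 1.618 pc
M = m − 5 log₁₀ d + 5 = 9.69 − 5·0.2090 + 5 = 13.645
M − M_☉ = 13.645 − 4.83 = 8.815
L/L_☉ = 10^(−0.4 × 8.815) = 2.979×10^-4

L/L_☉ ≈ 2.98×10^-4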